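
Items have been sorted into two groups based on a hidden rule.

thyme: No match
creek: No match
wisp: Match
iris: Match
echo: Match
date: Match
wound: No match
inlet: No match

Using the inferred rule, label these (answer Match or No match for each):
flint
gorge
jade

The distinguishing property — even length — holds for all the 'Match' cases and none of the 'No match' cases.
flint — length 5, hence No match. gorge — length 5, hence No match. jade — length 4, hence Match.

No match, No match, Match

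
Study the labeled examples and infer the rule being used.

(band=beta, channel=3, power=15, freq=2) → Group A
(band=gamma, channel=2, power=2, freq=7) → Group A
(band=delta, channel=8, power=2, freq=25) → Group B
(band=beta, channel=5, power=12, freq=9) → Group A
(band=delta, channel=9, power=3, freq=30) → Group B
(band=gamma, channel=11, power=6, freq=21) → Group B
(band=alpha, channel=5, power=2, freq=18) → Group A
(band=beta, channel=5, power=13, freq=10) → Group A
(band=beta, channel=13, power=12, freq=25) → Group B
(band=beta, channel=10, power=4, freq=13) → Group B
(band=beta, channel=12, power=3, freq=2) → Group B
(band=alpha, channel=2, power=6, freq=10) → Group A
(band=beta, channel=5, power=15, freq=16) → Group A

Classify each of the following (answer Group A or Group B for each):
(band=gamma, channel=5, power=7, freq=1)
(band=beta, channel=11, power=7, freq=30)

Rule: channel ≤ 5. This holds for each 'Group A' example and fails for each 'Group B' one.
(band=gamma, channel=5, power=7, freq=1) — channel = 5, hence Group A. (band=beta, channel=11, power=7, freq=30) — channel = 11, hence Group B.

Group A, Group B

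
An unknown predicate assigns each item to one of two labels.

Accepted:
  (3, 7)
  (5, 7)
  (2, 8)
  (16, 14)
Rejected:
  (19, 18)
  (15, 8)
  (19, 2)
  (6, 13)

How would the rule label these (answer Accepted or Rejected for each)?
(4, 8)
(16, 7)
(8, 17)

Rule: sum is even. This holds for each 'Accepted' example and fails for each 'Rejected' one.

Accepted, Rejected, Rejected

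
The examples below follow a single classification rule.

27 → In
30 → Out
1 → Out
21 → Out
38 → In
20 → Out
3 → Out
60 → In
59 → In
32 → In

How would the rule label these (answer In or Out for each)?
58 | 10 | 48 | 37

In, Out, In, In

Rule: digit sum ≥ 4. This holds for each 'In' example and fails for each 'Out' one.
In: 58, since digit sum 5+8 = 13. Out: 10, since digit sum 1+0 = 1. In: 48, since digit sum 4+8 = 12. In: 37, since digit sum 3+7 = 10.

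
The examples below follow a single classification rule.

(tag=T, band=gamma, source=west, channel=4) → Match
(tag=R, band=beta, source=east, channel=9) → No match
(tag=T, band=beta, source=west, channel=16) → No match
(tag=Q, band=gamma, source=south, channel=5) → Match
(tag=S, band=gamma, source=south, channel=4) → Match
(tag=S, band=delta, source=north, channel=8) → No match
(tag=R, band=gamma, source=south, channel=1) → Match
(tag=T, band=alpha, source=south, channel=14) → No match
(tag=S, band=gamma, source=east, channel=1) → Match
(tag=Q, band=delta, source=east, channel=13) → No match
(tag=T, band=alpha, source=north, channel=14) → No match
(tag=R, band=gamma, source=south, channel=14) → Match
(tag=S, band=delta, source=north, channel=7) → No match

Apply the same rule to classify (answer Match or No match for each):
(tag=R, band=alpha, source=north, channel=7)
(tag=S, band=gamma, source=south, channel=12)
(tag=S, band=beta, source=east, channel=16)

The pattern is that an item is 'Match' exactly when: band is gamma.
(tag=R, band=alpha, source=north, channel=7) → band is alpha → No match. (tag=S, band=gamma, source=south, channel=12) → band is gamma → Match. (tag=S, band=beta, source=east, channel=16) → band is beta → No match.

No match, Match, No match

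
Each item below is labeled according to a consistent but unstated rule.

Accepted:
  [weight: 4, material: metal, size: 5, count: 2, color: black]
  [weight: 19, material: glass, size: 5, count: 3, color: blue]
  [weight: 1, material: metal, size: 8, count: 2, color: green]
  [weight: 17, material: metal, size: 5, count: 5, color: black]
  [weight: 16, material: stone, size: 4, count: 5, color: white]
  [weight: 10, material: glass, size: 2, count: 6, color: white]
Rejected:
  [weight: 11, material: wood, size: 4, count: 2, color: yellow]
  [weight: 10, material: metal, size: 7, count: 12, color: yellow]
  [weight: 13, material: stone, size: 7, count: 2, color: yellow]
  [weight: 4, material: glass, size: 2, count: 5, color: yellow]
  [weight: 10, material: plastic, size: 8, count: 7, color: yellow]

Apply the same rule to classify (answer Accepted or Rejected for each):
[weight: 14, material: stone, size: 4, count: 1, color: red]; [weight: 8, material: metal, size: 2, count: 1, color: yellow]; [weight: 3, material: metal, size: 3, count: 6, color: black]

Accepted, Rejected, Accepted

One predicate separates the groups cleanly: color is not yellow.
[weight: 14, material: stone, size: 4, count: 1, color: red]: color is red, qualifies → Accepted. [weight: 8, material: metal, size: 2, count: 1, color: yellow]: color is yellow, does not pass → Rejected. [weight: 3, material: metal, size: 3, count: 6, color: black]: color is black, qualifies → Accepted.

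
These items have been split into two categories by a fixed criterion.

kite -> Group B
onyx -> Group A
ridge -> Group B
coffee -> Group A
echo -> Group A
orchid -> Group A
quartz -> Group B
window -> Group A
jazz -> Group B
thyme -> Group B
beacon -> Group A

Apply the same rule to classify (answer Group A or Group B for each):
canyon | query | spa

Group A, Group B, Group B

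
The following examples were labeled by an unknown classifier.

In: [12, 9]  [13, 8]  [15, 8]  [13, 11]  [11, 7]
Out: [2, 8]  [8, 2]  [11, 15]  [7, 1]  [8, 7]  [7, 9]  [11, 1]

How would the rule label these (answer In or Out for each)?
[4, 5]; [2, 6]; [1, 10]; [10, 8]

Out, Out, Out, In

All 'In' examples share one property — first > second AND sum ≥ 16 — and every 'Out' example lacks it.
[4, 5]: 4 < 5, 4+5 = 9, doesn't qualify → Out.
[2, 6]: 2 < 6, 2+6 = 8, doesn't qualify → Out.
[1, 10]: 1 < 10, 1+10 = 11, doesn't qualify → Out.
[10, 8]: 10 > 8, 10+8 = 18, matches → In.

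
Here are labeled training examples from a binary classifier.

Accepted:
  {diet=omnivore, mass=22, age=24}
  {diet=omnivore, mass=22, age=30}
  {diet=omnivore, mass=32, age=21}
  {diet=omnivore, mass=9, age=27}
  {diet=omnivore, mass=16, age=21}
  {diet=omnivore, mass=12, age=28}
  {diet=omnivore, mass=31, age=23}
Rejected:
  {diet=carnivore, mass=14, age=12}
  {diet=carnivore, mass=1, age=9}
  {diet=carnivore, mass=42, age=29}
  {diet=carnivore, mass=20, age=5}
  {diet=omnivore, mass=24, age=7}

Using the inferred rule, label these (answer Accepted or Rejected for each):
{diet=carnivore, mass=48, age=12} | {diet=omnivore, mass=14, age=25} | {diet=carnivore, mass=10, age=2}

Rejected, Accepted, Rejected

The distinguishing property — diet is omnivore AND age ≥ 9 — holds for all the 'Accepted' cases and none of the 'Rejected' cases.
{diet=carnivore, mass=48, age=12}: Rejected (diet is carnivore, age = 12). {diet=omnivore, mass=14, age=25}: Accepted (diet is omnivore, age = 25). {diet=carnivore, mass=10, age=2}: Rejected (diet is carnivore, age = 2).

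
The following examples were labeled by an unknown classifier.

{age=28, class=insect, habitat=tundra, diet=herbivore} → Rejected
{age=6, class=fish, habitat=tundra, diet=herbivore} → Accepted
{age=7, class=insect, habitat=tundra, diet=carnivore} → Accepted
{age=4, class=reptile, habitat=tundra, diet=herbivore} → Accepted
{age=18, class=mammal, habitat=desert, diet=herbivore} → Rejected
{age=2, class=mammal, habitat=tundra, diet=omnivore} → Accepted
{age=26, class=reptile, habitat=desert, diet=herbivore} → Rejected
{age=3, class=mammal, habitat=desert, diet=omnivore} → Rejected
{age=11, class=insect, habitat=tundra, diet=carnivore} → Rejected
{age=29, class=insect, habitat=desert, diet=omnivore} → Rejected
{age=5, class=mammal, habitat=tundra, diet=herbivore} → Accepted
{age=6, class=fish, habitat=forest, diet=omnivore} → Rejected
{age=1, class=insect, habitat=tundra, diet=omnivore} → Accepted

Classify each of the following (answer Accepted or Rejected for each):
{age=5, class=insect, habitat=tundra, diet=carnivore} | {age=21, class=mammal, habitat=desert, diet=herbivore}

The common property of the 'Accepted' items is: habitat is tundra AND age ≤ 7. No 'Rejected' item has it.
{age=5, class=insect, habitat=tundra, diet=carnivore} — habitat is tundra, age = 5, hence Accepted.
{age=21, class=mammal, habitat=desert, diet=herbivore} — habitat is desert, age = 21, hence Rejected.

Accepted, Rejected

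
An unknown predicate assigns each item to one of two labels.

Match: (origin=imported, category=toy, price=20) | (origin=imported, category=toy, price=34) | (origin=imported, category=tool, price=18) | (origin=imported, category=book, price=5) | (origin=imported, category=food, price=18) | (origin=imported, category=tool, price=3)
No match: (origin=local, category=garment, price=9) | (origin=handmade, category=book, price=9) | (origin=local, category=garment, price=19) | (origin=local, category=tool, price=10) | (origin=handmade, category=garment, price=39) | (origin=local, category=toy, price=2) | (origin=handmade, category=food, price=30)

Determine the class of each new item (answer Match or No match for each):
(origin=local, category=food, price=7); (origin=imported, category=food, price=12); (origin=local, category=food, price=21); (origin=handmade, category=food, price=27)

A rule that fits every label: origin is imported — true of each 'Match' example, false of each 'No match' one.
(origin=local, category=food, price=7): No match (origin is local). (origin=imported, category=food, price=12): Match (origin is imported). (origin=local, category=food, price=21): No match (origin is local). (origin=handmade, category=food, price=27): No match (origin is handmade).

No match, Match, No match, No match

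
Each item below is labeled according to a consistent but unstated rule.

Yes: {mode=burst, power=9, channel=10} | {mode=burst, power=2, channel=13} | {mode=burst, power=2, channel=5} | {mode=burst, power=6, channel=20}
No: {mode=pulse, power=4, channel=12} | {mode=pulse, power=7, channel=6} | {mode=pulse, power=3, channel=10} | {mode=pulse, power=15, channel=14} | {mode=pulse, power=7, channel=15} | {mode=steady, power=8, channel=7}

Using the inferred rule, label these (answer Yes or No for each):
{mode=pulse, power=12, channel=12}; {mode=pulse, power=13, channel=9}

All 'Yes' examples share one property — mode is burst — and every 'No' example lacks it.
{mode=pulse, power=12, channel=12}: No (mode is pulse). {mode=pulse, power=13, channel=9}: No (mode is pulse).

No, No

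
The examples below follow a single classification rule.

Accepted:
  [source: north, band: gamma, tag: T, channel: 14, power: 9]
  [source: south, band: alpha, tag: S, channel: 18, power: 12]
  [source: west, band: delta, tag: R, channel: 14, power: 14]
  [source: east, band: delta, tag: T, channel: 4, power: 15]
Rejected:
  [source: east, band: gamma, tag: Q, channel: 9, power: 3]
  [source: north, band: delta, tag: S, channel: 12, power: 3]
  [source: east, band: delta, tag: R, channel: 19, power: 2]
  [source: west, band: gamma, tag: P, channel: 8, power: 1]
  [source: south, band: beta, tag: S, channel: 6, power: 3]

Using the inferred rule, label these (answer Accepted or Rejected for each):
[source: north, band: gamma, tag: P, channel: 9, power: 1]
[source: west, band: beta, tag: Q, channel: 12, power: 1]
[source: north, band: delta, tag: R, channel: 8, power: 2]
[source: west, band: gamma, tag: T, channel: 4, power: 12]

The rule appears to be: power ≥ 9.

Rejected, Rejected, Rejected, Accepted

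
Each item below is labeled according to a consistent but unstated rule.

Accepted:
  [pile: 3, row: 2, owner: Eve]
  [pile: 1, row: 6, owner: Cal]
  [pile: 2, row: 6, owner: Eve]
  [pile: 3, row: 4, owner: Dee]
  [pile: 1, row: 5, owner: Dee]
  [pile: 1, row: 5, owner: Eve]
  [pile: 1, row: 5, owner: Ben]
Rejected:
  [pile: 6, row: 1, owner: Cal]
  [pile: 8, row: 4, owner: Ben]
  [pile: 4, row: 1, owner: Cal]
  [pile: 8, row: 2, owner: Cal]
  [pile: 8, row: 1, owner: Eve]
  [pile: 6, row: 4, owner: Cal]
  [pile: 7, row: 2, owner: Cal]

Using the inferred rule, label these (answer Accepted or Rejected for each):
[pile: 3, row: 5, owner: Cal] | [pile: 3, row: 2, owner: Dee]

Accepted, Accepted

The pattern is that an item is 'Accepted' exactly when: pile ≤ 3.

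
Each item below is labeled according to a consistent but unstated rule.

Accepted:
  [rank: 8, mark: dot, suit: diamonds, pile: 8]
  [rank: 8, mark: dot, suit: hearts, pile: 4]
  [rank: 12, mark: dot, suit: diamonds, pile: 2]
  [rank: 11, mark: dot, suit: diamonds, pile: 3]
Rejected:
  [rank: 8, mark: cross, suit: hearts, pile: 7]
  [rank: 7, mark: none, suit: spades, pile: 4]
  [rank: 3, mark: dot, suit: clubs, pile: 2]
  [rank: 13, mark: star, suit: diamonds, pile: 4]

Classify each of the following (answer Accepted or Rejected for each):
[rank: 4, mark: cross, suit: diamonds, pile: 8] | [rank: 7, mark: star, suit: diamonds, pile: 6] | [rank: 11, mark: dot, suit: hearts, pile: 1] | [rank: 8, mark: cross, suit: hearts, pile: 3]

The pattern is that an item is 'Accepted' exactly when: mark is dot AND rank ≥ 7.
[rank: 4, mark: cross, suit: diamonds, pile: 8] — mark is cross, rank = 4, hence Rejected. [rank: 7, mark: star, suit: diamonds, pile: 6] — mark is star, rank = 7, hence Rejected. [rank: 11, mark: dot, suit: hearts, pile: 1] — mark is dot, rank = 11, hence Accepted. [rank: 8, mark: cross, suit: hearts, pile: 3] — mark is cross, rank = 8, hence Rejected.

Rejected, Rejected, Accepted, Rejected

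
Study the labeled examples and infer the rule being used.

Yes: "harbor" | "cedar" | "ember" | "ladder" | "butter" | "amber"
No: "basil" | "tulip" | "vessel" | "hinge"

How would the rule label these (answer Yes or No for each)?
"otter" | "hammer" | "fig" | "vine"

Yes, Yes, No, No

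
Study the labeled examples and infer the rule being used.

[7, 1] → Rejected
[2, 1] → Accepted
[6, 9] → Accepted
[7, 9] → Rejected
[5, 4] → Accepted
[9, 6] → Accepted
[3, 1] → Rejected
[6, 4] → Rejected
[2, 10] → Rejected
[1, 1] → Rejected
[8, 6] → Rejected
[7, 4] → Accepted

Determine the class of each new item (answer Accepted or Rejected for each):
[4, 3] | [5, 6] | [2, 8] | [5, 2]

Accepted, Accepted, Rejected, Accepted

The common property of the 'Accepted' items is: sum is odd. No 'Rejected' item has it.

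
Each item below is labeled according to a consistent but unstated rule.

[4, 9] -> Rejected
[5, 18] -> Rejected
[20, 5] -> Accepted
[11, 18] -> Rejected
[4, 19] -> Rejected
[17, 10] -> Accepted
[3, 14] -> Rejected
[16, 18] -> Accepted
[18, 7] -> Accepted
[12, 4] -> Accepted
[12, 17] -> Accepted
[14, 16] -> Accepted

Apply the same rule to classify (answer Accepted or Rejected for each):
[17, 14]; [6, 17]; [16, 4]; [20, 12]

Accepted, Rejected, Accepted, Accepted

One predicate separates the groups cleanly: first ≥ 12.
[17, 14]: first 17 — matches, so Accepted.
[6, 17]: first 6 — does not fit, so Rejected.
[16, 4]: first 16 — matches, so Accepted.
[20, 12]: first 20 — matches, so Accepted.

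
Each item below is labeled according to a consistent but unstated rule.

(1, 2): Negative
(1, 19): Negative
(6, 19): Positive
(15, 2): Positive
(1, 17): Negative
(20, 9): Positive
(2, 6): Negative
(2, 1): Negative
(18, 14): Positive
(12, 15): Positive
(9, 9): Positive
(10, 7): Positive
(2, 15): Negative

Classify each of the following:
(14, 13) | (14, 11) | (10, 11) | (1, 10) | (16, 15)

Positive, Positive, Positive, Negative, Positive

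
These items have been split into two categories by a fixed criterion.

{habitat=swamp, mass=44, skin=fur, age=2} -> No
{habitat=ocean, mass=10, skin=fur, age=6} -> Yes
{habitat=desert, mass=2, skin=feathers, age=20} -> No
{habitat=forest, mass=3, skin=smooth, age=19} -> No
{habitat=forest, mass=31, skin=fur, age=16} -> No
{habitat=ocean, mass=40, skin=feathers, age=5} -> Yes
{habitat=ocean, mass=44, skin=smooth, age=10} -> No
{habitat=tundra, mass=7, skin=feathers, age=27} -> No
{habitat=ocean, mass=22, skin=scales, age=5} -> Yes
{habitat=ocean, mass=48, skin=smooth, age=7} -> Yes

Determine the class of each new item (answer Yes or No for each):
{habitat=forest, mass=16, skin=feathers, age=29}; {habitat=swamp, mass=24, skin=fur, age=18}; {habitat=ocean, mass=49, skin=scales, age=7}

No, No, Yes

Rule: habitat is ocean AND age ≤ 7. This holds for each 'Yes' example and fails for each 'No' one.
{habitat=forest, mass=16, skin=feathers, age=29}: habitat is forest, age = 29, does not fit → No.
{habitat=swamp, mass=24, skin=fur, age=18}: habitat is swamp, age = 18, does not fit → No.
{habitat=ocean, mass=49, skin=scales, age=7}: habitat is ocean, age = 7, fits → Yes.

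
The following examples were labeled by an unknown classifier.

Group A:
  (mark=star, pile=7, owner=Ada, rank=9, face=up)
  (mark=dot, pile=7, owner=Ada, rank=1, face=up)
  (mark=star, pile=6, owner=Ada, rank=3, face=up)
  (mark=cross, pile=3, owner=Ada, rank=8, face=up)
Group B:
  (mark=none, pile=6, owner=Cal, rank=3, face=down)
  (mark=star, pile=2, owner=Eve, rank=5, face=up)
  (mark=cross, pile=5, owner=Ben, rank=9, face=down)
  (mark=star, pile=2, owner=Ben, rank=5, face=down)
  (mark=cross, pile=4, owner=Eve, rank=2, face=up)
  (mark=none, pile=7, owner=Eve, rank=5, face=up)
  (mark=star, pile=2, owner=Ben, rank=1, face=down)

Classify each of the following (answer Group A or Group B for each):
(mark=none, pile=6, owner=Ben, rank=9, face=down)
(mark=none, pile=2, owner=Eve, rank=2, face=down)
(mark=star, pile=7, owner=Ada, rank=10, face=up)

The classifier is using: owner is Ada.

Group B, Group B, Group A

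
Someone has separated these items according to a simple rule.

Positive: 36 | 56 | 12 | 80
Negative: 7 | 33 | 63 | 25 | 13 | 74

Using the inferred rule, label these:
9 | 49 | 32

The pattern is that an item is 'Positive' exactly when: multiple of 4.
9: 9 = 4·2 + 1, fails this test → Negative.
49: 49 = 4·12 + 1, fails this test → Negative.
32: 32 = 4·8, fits → Positive.

Negative, Negative, Positive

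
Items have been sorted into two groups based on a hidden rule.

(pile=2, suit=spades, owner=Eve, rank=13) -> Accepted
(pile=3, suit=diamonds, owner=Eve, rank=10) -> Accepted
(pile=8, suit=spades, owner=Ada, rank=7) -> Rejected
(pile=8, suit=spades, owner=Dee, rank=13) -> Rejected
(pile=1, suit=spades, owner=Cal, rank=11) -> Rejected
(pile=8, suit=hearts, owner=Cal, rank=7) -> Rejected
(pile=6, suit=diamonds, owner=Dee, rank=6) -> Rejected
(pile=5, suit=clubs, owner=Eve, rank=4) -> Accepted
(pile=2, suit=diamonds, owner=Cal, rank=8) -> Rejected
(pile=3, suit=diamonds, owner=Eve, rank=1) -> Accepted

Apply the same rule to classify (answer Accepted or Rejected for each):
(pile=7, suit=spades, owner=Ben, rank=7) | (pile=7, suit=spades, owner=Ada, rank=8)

Rejected, Rejected

A rule that fits every label: owner is Eve — true of each 'Accepted' example, false of each 'Rejected' one.
(pile=7, suit=spades, owner=Ben, rank=7) — owner is Ben, hence Rejected. (pile=7, suit=spades, owner=Ada, rank=8) — owner is Ada, hence Rejected.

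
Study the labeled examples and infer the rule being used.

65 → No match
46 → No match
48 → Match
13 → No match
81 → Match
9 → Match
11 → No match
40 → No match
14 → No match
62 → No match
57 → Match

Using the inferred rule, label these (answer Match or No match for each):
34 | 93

The rule appears to be: multiple of 3.
No match: 34, since 34 = 3·11 + 1.
Match: 93, since 93 = 3·31.

No match, Match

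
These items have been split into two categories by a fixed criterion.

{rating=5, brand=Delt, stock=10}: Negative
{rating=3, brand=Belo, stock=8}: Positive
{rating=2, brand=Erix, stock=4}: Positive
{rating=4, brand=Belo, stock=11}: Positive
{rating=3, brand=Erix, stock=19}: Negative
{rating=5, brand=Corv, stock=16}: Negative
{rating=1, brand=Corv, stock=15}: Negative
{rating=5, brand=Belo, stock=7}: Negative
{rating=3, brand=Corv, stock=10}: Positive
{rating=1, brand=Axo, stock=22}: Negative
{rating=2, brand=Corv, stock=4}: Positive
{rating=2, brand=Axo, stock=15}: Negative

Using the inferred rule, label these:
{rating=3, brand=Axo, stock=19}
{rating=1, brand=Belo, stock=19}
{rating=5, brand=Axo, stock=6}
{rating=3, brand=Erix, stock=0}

Negative, Negative, Negative, Positive

Rule: stock ≤ 11 AND rating ≤ 4. This holds for each 'Positive' example and fails for each 'Negative' one.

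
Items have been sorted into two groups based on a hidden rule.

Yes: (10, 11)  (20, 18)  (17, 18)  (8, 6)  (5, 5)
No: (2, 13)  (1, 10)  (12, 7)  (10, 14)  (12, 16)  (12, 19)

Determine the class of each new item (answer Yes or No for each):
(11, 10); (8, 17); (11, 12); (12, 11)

Yes, No, Yes, Yes

The distinguishing property — |first − second| ≤ 2 — holds for all the 'Yes' cases and none of the 'No' cases.
Yes: (11, 10), since |11−10| = 1. No: (8, 17), since |8−17| = 9. Yes: (11, 12), since |11−12| = 1. Yes: (12, 11), since |12−11| = 1.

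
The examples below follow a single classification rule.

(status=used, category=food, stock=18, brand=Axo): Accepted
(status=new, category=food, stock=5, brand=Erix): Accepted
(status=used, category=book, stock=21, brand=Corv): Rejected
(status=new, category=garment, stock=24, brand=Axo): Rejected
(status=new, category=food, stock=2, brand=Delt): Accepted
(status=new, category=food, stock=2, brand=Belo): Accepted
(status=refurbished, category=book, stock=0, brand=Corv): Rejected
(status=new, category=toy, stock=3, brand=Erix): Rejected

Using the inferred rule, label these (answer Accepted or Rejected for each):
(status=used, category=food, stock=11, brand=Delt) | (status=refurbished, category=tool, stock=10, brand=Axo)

Rule: category is food. This holds for each 'Accepted' example and fails for each 'Rejected' one.

Accepted, Rejected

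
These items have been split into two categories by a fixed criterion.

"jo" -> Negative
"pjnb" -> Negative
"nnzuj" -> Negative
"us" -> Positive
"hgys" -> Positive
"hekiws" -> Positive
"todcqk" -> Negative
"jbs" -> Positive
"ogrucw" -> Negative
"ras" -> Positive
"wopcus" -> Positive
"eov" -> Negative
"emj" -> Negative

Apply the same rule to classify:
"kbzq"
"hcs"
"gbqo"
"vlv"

Negative, Positive, Negative, Negative

The pattern is that an item is 'Positive' exactly when: contains 's'.
"kbzq": no 's', fails the rule → Negative. "hcs": has 's', qualifies → Positive. "gbqo": no 's', fails the rule → Negative. "vlv": no 's', fails the rule → Negative.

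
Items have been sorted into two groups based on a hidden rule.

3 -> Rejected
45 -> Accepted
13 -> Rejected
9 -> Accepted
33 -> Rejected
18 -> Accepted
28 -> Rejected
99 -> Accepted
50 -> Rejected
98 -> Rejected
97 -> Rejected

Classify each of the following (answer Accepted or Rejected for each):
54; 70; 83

'Accepted' ⟺ multiple of 9.

Accepted, Rejected, Rejected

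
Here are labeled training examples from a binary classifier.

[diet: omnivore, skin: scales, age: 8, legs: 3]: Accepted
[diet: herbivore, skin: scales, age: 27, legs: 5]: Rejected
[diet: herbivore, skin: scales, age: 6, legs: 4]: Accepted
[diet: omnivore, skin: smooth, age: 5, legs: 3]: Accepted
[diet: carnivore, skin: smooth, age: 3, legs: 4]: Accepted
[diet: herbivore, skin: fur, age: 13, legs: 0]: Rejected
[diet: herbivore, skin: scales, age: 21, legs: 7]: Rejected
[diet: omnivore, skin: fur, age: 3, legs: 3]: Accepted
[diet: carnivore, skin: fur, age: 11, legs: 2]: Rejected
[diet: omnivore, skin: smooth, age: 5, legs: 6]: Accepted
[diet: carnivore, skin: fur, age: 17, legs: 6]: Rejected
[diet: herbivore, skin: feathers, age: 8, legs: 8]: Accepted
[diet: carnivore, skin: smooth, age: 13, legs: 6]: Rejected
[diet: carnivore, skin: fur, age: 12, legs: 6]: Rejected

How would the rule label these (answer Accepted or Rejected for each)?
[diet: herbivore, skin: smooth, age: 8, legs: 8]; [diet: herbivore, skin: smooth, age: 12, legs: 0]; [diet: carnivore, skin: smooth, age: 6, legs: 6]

Accepted, Rejected, Accepted

A rule that fits every label: age ≤ 8 — true of each 'Accepted' example, false of each 'Rejected' one.
[diet: herbivore, skin: smooth, age: 8, legs: 8]: age = 8 — matches, so Accepted.
[diet: herbivore, skin: smooth, age: 12, legs: 0]: age = 12 — doesn't match, so Rejected.
[diet: carnivore, skin: smooth, age: 6, legs: 6]: age = 6 — matches, so Accepted.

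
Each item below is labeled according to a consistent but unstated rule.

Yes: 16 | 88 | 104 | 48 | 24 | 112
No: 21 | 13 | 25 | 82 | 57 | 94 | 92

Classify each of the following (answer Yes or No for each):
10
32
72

No, Yes, Yes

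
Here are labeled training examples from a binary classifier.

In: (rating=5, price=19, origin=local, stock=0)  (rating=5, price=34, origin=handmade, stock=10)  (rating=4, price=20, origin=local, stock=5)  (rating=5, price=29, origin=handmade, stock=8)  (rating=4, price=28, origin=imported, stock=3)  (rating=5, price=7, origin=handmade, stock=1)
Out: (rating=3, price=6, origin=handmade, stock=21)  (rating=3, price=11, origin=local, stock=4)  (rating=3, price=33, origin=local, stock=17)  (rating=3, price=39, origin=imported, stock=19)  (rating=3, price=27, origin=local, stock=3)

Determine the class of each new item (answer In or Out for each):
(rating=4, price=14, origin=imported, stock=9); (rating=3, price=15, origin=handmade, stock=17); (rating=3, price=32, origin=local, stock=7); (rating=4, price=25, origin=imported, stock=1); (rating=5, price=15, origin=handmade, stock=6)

In, Out, Out, In, In

The distinguishing property — rating ≥ 4 — holds for all the 'In' cases and none of the 'Out' cases.
In: (rating=4, price=14, origin=imported, stock=9), since rating = 4. Out: (rating=3, price=15, origin=handmade, stock=17), since rating = 3. Out: (rating=3, price=32, origin=local, stock=7), since rating = 3. In: (rating=4, price=25, origin=imported, stock=1), since rating = 4. In: (rating=5, price=15, origin=handmade, stock=6), since rating = 5.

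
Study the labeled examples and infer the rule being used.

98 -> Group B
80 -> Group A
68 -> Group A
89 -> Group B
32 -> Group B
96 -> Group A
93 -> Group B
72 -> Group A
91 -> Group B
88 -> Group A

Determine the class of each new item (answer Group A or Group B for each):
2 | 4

Group B, Group B

The classifier is using: multiple of 4 AND at least 68.
2: Group B (2 = 4·0 + 2, 2 < 68).
4: Group B (4 = 4·1, 4 < 68).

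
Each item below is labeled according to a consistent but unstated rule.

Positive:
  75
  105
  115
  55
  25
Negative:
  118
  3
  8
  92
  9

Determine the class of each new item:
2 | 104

The pattern is that an item is 'Positive' exactly when: multiple of 5.

Negative, Negative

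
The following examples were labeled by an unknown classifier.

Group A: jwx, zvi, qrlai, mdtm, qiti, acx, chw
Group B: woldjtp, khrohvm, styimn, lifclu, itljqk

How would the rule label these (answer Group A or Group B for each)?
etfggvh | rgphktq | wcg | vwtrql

Group B, Group B, Group A, Group B

The common property of the 'Group A' items is: length ≤ 5. No 'Group B' item has it.
etfggvh — length 7, hence Group B.
rgphktq — length 7, hence Group B.
wcg — length 3, hence Group A.
vwtrql — length 6, hence Group B.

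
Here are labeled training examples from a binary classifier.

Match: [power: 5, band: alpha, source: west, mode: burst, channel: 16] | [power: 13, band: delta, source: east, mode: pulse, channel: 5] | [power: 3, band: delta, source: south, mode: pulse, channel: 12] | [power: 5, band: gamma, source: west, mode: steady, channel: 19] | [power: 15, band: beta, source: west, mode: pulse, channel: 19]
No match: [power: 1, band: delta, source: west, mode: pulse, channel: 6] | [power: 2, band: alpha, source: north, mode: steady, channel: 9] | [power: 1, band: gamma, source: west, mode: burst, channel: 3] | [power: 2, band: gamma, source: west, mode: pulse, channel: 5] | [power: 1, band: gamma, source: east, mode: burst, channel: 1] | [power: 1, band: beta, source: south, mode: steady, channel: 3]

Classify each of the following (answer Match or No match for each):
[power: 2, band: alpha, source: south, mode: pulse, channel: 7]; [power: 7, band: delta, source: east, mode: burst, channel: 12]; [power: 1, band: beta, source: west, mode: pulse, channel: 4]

No match, Match, No match

The rule appears to be: power ≥ 3.
No match: [power: 2, band: alpha, source: south, mode: pulse, channel: 7], since power = 2. Match: [power: 7, band: delta, source: east, mode: burst, channel: 12], since power = 7. No match: [power: 1, band: beta, source: west, mode: pulse, channel: 4], since power = 1.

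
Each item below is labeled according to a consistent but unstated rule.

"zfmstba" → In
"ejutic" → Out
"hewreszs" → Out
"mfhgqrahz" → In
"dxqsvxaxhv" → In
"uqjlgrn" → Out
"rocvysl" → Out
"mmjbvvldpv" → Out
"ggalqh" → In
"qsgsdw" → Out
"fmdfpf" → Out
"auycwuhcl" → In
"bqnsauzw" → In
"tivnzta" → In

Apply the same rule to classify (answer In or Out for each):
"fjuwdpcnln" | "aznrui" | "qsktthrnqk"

The classifier is using: contains 'a'.
"fjuwdpcnln" — no 'a', hence Out.
"aznrui" — has 'a', hence In.
"qsktthrnqk" — no 'a', hence Out.

Out, In, Out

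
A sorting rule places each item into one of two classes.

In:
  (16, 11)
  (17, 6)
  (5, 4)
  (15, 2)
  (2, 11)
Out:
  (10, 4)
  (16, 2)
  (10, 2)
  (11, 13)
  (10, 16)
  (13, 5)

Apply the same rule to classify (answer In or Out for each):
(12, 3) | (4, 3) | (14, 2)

In, In, Out

Comparing the two groups points to one rule — sum is odd.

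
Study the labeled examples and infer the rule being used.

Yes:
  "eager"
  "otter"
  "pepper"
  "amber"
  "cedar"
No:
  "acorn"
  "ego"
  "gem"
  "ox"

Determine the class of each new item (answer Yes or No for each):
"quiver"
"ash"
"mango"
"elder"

Yes, No, No, Yes

The rule appears to be: ends with 'r'.
"quiver" → ends with 'r' → Yes. "ash" → ends with 'h' → No. "mango" → ends with 'o' → No. "elder" → ends with 'r' → Yes.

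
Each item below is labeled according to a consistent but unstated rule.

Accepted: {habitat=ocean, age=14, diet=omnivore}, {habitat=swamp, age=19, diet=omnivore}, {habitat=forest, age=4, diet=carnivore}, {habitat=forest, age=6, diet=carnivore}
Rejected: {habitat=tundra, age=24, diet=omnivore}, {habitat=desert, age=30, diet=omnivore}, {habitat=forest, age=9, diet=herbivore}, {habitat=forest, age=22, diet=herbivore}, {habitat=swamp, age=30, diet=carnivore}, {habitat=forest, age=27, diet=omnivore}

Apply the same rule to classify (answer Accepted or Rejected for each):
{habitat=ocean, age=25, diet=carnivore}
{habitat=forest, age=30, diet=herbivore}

Rejected, Rejected

The pattern is that an item is 'Accepted' exactly when: age ≠ 9 AND age ≤ 19.
{habitat=ocean, age=25, diet=carnivore}: age = 25 — does not satisfy this, so Rejected. {habitat=forest, age=30, diet=herbivore}: age = 30 — does not satisfy this, so Rejected.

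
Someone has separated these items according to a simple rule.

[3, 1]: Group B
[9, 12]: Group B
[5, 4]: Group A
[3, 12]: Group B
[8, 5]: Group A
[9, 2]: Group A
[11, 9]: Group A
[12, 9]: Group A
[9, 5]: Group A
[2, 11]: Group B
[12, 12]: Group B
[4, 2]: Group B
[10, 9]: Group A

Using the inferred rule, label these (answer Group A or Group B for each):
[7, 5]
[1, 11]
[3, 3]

Group A, Group B, Group B

Rule: first > second AND sum ≥ 9. This holds for each 'Group A' example and fails for each 'Group B' one.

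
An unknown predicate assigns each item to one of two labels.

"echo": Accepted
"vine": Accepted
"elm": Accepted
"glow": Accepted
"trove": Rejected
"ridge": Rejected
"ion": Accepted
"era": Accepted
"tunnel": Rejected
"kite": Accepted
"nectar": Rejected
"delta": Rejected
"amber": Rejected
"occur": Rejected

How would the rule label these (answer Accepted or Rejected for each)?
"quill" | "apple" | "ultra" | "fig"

Rule: length ≤ 4. This holds for each 'Accepted' example and fails for each 'Rejected' one.

Rejected, Rejected, Rejected, Accepted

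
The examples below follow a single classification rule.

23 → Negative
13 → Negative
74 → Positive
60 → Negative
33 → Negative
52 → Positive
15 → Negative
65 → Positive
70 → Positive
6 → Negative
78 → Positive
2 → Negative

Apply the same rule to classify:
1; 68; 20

Negative, Positive, Negative

All 'Positive' examples share one property — digit sum ≥ 7 — and every 'Negative' example lacks it.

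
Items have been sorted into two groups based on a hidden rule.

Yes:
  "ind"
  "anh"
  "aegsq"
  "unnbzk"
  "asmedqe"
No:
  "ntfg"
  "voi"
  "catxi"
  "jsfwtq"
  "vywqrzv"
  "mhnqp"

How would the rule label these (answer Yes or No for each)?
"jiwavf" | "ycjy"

The rule appears to be: starts with a vowel.

No, No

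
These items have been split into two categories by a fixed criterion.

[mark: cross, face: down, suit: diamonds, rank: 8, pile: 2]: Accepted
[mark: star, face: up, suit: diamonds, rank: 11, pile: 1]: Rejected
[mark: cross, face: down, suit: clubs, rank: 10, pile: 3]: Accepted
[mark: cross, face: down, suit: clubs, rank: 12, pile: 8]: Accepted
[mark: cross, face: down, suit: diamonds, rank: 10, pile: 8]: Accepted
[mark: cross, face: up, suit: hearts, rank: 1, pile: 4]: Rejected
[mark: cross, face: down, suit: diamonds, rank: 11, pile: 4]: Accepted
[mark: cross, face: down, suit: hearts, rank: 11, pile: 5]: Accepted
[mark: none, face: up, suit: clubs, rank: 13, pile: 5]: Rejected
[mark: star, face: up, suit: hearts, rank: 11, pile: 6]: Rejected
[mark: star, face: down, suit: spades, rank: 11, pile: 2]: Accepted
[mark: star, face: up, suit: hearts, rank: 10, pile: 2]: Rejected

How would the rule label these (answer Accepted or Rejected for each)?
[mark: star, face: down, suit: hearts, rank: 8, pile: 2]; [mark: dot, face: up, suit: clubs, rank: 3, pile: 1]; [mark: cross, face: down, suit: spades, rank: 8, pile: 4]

The distinguishing property — face is down — holds for all the 'Accepted' cases and none of the 'Rejected' cases.
[mark: star, face: down, suit: hearts, rank: 8, pile: 2]: Accepted (face is down). [mark: dot, face: up, suit: clubs, rank: 3, pile: 1]: Rejected (face is up). [mark: cross, face: down, suit: spades, rank: 8, pile: 4]: Accepted (face is down).

Accepted, Rejected, Accepted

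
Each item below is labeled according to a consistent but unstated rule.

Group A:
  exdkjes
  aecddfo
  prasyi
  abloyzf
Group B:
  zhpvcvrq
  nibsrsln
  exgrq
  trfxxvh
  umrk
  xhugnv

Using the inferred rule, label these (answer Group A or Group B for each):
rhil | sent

Group B, Group B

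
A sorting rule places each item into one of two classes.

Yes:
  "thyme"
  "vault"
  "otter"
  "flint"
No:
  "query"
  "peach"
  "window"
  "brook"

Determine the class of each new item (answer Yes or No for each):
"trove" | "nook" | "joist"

Yes, No, Yes

One predicate separates the groups cleanly: contains 't'.
"trove" → has 't' → Yes.
"nook" → no 't' → No.
"joist" → has 't' → Yes.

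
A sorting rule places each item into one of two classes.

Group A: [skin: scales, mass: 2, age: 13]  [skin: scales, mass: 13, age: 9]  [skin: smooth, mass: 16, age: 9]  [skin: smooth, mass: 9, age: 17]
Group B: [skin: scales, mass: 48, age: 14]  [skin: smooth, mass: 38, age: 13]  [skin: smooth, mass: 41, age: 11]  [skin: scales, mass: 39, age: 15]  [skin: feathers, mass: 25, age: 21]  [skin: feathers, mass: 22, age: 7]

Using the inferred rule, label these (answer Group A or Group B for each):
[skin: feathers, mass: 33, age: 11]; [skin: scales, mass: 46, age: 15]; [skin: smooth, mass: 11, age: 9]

'Group A' ⟺ mass ≤ 16.

Group B, Group B, Group A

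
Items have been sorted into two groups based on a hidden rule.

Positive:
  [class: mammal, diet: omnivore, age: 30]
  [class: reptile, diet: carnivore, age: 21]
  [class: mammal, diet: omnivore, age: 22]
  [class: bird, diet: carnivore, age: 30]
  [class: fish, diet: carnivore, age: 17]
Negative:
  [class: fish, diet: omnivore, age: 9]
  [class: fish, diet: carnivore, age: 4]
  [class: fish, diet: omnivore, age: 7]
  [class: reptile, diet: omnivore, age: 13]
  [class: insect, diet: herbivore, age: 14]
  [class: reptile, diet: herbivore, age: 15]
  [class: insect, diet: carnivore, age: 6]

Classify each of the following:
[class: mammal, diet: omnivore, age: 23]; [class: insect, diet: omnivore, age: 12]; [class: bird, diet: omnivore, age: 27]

Positive, Negative, Positive

The classifier is using: age ≥ 17.
[class: mammal, diet: omnivore, age: 23] — age = 23, hence Positive.
[class: insect, diet: omnivore, age: 12] — age = 12, hence Negative.
[class: bird, diet: omnivore, age: 27] — age = 27, hence Positive.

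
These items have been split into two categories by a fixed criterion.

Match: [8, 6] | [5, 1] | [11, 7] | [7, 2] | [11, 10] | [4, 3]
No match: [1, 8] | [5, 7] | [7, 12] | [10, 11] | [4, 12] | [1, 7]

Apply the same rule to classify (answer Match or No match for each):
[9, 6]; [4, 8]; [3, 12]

Match, No match, No match

One predicate separates the groups cleanly: first > second.
[9, 6]: 9 > 6 — fits, so Match.
[4, 8]: 4 < 8 — doesn't qualify, so No match.
[3, 12]: 3 < 12 — doesn't qualify, so No match.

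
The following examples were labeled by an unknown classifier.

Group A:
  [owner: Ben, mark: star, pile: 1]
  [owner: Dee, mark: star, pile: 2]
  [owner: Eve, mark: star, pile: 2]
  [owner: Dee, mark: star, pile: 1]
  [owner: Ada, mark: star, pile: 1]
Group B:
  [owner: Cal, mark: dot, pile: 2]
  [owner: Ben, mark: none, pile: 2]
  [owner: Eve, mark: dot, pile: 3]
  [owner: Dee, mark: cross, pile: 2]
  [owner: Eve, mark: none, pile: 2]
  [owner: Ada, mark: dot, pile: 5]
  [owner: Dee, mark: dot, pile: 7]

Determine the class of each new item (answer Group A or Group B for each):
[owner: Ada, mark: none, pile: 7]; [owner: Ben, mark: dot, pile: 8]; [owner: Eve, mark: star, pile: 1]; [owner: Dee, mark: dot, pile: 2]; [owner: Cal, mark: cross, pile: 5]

Group B, Group B, Group A, Group B, Group B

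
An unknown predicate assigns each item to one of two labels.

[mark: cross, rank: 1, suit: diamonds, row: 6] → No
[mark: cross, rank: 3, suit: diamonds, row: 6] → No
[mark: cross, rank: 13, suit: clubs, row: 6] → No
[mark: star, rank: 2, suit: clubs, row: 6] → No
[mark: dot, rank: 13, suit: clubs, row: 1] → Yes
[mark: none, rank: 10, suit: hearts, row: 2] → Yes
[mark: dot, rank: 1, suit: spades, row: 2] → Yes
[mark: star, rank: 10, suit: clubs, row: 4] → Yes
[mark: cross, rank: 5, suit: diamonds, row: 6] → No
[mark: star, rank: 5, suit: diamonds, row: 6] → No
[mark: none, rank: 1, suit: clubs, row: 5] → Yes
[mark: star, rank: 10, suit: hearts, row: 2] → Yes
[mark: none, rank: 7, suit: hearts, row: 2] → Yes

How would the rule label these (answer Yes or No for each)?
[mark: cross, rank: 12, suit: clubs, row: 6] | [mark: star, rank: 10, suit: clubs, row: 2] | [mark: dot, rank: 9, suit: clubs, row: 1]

No, Yes, Yes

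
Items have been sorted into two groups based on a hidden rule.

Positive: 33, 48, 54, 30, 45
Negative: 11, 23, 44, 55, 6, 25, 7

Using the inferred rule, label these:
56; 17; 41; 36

The classifier is using: multiple of 3 AND at least 7.
56 — 56 = 3·18 + 2, 56 ≥ 7, hence Negative.
17 — 17 = 3·5 + 2, 17 ≥ 7, hence Negative.
41 — 41 = 3·13 + 2, 41 ≥ 7, hence Negative.
36 — 36 = 3·12, 36 ≥ 7, hence Positive.

Negative, Negative, Negative, Positive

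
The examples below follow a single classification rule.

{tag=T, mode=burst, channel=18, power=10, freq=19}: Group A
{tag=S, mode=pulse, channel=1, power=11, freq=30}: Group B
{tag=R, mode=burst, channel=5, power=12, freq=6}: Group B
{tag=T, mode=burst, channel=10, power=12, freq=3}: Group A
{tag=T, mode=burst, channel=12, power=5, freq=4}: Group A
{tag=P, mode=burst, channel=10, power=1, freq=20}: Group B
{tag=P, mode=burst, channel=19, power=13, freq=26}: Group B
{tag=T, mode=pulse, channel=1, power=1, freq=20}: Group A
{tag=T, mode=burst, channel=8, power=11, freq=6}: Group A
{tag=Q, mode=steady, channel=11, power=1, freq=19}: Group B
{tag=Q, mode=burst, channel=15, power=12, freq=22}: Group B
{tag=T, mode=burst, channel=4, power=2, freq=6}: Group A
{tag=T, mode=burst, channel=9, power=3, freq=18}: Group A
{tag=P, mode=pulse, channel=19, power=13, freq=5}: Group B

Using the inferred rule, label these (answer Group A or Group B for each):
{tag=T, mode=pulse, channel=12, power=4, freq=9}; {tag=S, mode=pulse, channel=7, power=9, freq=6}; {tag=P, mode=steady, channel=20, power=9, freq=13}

Group A, Group B, Group B

All 'Group A' examples share one property — tag is T — and every 'Group B' example lacks it.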